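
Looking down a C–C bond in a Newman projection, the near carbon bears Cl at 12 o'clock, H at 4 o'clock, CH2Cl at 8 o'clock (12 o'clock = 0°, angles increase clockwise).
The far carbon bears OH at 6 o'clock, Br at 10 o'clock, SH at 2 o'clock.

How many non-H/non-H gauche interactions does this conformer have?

4

Non-H gauche pairs: Cl(0°)/Br(300°); Cl(0°)/SH(60°); CH2Cl(240°)/OH(180°); CH2Cl(240°)/Br(300°) — 4 interactions.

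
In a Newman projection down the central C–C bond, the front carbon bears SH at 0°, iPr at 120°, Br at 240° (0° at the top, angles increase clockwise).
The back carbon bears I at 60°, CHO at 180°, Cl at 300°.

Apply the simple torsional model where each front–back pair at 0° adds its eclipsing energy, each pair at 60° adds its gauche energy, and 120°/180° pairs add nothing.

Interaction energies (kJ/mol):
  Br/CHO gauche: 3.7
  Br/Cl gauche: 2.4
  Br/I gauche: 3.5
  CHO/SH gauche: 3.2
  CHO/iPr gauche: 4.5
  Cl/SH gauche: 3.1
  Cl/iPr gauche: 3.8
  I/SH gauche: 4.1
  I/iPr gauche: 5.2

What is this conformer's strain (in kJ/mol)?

This conformer (staggered): SH(0°)/I(60°) gauche 4.1; SH(0°)/Cl(300°) gauche 3.1; iPr(120°)/I(60°) gauche 5.2; iPr(120°)/CHO(180°) gauche 4.5; Br(240°)/CHO(180°) gauche 3.7; Br(240°)/Cl(300°) gauche 2.4 → 23.0 kJ/mol.

23.0 kJ/mol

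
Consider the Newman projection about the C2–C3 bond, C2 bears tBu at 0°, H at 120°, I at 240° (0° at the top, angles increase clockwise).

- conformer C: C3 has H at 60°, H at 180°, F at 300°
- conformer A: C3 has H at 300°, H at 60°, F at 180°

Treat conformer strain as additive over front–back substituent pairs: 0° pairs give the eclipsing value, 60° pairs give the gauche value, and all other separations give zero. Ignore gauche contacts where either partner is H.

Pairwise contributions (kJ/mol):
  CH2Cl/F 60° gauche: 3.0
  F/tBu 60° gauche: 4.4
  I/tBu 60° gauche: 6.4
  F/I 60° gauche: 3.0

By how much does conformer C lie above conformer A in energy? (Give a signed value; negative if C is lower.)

+4.4 kJ/mol

C (staggered): tBu–F gauche, I–F gauche; 4.4 + 3.0 = 7.4 kJ/mol.
A (staggered): I–F gauche; 3.0 = 3.0 kJ/mol.
E(C) − E(A) = 7.4 − 3.0 = +4.4 kJ/mol.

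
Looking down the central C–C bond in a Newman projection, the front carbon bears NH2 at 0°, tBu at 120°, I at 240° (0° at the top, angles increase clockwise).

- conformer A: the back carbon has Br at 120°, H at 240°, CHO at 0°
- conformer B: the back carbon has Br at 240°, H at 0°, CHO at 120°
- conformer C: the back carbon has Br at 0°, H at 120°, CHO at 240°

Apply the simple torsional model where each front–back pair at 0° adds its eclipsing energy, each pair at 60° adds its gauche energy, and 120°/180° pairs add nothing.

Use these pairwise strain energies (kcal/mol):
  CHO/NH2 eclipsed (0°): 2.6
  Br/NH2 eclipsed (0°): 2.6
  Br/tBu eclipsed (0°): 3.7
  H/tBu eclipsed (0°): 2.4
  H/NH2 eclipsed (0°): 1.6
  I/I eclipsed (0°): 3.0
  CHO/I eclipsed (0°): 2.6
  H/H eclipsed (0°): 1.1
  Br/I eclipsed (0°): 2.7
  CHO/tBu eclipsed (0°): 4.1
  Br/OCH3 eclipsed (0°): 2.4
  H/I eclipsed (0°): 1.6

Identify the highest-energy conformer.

A (eclipsed): NH2(0°)/CHO(0°) eclipsed 2.6; tBu(120°)/Br(120°) eclipsed 3.7; I(240°)/H(240°) eclipsed 1.6 → 7.9 kcal/mol.
B (eclipsed): NH2(0°)/H(0°) eclipsed 1.6; tBu(120°)/CHO(120°) eclipsed 4.1; I(240°)/Br(240°) eclipsed 2.7 → 8.4 kcal/mol.
C (eclipsed): NH2(0°)/Br(0°) eclipsed 2.6; tBu(120°)/H(120°) eclipsed 2.4; I(240°)/CHO(240°) eclipsed 2.6 → 7.6 kcal/mol.
B has the highest total (8.4 kcal/mol).

B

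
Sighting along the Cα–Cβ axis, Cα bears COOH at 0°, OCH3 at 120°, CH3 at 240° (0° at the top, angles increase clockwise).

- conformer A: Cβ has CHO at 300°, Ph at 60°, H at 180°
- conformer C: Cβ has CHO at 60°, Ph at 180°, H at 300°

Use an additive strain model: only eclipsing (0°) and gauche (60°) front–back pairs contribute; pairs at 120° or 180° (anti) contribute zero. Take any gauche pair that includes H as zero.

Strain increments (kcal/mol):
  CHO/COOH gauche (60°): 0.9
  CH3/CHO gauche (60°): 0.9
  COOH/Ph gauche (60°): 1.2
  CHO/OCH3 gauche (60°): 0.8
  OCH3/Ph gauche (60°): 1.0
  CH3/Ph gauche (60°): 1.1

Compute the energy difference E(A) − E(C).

A (staggered): COOH–CHO gauche, COOH–Ph gauche, OCH3–Ph gauche, CH3–CHO gauche; 0.9 + 1.2 + 1.0 + 0.9 = 4.0 kcal/mol.
C (staggered): COOH–CHO gauche, OCH3–CHO gauche, OCH3–Ph gauche, CH3–Ph gauche; 0.9 + 0.8 + 1.0 + 1.1 = 3.8 kcal/mol.
E(A) − E(C) = 4.0 − 3.8 = +0.2 kcal/mol.

+0.2 kcal/mol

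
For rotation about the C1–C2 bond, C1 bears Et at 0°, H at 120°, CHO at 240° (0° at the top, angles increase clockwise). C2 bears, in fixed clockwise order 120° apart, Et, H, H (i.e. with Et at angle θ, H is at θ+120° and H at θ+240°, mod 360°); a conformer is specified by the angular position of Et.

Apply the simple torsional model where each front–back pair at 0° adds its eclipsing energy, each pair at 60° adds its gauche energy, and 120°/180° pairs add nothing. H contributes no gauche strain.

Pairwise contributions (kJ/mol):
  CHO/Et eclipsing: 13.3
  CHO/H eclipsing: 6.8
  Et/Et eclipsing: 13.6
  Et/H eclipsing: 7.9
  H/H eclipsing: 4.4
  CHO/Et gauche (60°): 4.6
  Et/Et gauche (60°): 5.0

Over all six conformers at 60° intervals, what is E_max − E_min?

Et at 0° is eclipsed. Et at 0° is eclipsed with Et at 0° (13.6); H at 120° is eclipsed with H at 120° (4.4); CHO at 240° is eclipsed with H at 240° (6.8). Total 24.8 kJ/mol.
Et at 60° is staggered. Et at 0° is gauche with Et at 60° (5.0). Total 5.0 kJ/mol.
Et at 120° is eclipsed. Et at 0° is eclipsed with H at 0° (7.9); H at 120° is eclipsed with Et at 120° (7.9); CHO at 240° is eclipsed with H at 240° (6.8). Total 22.6 kJ/mol.
Et at 180° is staggered. CHO at 240° is gauche with Et at 180° (4.6). Total 4.6 kJ/mol.
Et at 240° is eclipsed. Et at 0° is eclipsed with H at 0° (7.9); H at 120° is eclipsed with H at 120° (4.4); CHO at 240° is eclipsed with Et at 240° (13.3). Total 25.6 kJ/mol.
Et at 300° is staggered. Et at 0° is gauche with Et at 300° (5.0); CHO at 240° is gauche with Et at 300° (4.6). Total 9.6 kJ/mol.
Max at 240° (25.6 kJ/mol), min at 180° (4.6 kJ/mol); barrier = 21.0 kJ/mol.

21.0 kJ/mol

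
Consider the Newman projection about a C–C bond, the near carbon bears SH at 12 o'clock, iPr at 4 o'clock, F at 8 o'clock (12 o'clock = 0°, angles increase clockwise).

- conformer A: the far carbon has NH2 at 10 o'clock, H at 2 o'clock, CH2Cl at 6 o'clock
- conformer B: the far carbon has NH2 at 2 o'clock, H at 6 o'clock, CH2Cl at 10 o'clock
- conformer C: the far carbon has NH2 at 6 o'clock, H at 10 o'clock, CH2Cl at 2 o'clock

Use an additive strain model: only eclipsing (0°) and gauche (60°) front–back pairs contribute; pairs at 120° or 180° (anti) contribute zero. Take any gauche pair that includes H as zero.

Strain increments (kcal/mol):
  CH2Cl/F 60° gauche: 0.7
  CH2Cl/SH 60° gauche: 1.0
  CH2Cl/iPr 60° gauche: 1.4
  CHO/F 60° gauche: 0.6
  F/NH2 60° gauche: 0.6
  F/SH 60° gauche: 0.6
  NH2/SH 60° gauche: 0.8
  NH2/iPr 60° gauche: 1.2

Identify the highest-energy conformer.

C

A (staggered): SH(0°)/NH2(300°) gauche 0.8; iPr(120°)/CH2Cl(180°) gauche 1.4; F(240°)/NH2(300°) gauche 0.6; F(240°)/CH2Cl(180°) gauche 0.7 → 3.5 kcal/mol.
B (staggered): SH(0°)/NH2(60°) gauche 0.8; SH(0°)/CH2Cl(300°) gauche 1.0; iPr(120°)/NH2(60°) gauche 1.2; F(240°)/CH2Cl(300°) gauche 0.7 → 3.7 kcal/mol.
C (staggered): SH(0°)/CH2Cl(60°) gauche 1.0; iPr(120°)/NH2(180°) gauche 1.2; iPr(120°)/CH2Cl(60°) gauche 1.4; F(240°)/NH2(180°) gauche 0.6 → 4.2 kcal/mol.
C has the highest total (4.2 kcal/mol).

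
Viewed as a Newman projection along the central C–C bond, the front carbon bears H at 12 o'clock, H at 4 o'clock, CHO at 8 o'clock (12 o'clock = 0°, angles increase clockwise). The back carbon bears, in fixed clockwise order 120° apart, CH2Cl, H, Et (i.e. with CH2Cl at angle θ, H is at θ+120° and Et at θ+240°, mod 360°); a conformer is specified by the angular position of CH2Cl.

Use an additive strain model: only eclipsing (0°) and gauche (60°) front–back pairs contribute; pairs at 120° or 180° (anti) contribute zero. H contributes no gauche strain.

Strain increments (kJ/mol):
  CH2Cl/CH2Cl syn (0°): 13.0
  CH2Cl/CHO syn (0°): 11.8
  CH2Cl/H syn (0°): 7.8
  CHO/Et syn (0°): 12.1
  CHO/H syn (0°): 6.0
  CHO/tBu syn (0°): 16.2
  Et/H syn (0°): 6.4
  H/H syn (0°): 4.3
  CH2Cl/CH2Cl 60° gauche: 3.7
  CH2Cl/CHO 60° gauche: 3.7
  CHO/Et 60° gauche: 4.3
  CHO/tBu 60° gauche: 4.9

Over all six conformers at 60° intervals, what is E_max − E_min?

20.5 kJ/mol

CH2Cl at 0° (eclipsed): H–CH2Cl eclipsed, H–H eclipsed, CHO–Et eclipsed; 7.8 + 4.3 + 12.1 = 24.2 kJ/mol.
CH2Cl at 60° (staggered): CHO–Et gauche; 4.3 = 4.3 kJ/mol.
CH2Cl at 120° (eclipsed): H–Et eclipsed, H–CH2Cl eclipsed, CHO–H eclipsed; 6.4 + 7.8 + 6.0 = 20.2 kJ/mol.
CH2Cl at 180° (staggered): CHO–CH2Cl gauche; 3.7 = 3.7 kJ/mol.
CH2Cl at 240° (eclipsed): H–H eclipsed, H–Et eclipsed, CHO–CH2Cl eclipsed; 4.3 + 6.4 + 11.8 = 22.5 kJ/mol.
CH2Cl at 300° (staggered): CHO–CH2Cl gauche, CHO–Et gauche; 3.7 + 4.3 = 8.0 kJ/mol.
Max at 0° (24.2 kJ/mol), min at 180° (3.7 kJ/mol); barrier = 20.5 kJ/mol.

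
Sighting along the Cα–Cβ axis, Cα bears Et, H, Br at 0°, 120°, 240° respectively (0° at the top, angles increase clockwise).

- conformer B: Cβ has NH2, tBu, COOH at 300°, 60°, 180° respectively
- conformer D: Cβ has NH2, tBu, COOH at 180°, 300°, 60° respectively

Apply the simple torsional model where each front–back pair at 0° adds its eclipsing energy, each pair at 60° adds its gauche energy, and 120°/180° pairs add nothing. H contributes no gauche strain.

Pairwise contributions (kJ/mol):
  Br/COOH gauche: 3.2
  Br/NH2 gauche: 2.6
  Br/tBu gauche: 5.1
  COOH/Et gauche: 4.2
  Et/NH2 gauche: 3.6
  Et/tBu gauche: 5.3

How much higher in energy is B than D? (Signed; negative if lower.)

B (staggered): Et–NH2 gauche, Et–tBu gauche, Br–NH2 gauche, Br–COOH gauche; 3.6 + 5.3 + 2.6 + 3.2 = 14.7 kJ/mol.
D (staggered): Et–tBu gauche, Et–COOH gauche, Br–NH2 gauche, Br–tBu gauche; 5.3 + 4.2 + 2.6 + 5.1 = 17.2 kJ/mol.
E(B) − E(D) = 14.7 − 17.2 = -2.5 kJ/mol.

-2.5 kJ/mol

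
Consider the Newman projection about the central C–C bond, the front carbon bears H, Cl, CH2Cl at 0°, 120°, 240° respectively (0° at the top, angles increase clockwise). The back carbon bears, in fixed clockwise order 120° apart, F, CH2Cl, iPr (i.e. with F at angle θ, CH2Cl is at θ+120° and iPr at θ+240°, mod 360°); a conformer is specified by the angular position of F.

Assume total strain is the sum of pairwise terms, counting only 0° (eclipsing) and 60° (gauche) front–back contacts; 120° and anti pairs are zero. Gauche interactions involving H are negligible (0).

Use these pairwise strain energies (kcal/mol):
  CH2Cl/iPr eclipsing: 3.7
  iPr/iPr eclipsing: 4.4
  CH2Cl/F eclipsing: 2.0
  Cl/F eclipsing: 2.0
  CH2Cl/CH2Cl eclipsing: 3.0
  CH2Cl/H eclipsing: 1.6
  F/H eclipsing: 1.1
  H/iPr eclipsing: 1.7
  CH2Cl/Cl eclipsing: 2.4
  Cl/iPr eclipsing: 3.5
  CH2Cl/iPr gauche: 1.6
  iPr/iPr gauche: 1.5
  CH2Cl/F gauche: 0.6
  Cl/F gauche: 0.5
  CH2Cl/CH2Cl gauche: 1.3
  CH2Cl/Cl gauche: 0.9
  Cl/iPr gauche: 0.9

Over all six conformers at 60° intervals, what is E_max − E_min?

F at 0° is eclipsed. H at 0° is eclipsed with F at 0° (1.1); Cl at 120° is eclipsed with CH2Cl at 120° (2.4); CH2Cl at 240° is eclipsed with iPr at 240° (3.7). Total 7.2 kcal/mol.
F at 60° is staggered. Cl at 120° is gauche with F at 60° (0.5); Cl at 120° is gauche with CH2Cl at 180° (0.9); CH2Cl at 240° is gauche with CH2Cl at 180° (1.3); CH2Cl at 240° is gauche with iPr at 300° (1.6). Total 4.3 kcal/mol.
F at 120° is eclipsed. H at 0° is eclipsed with iPr at 0° (1.7); Cl at 120° is eclipsed with F at 120° (2.0); CH2Cl at 240° is eclipsed with CH2Cl at 240° (3.0). Total 6.7 kcal/mol.
F at 180° is staggered. Cl at 120° is gauche with F at 180° (0.5); Cl at 120° is gauche with iPr at 60° (0.9); CH2Cl at 240° is gauche with F at 180° (0.6); CH2Cl at 240° is gauche with CH2Cl at 300° (1.3). Total 3.3 kcal/mol.
F at 240° is eclipsed. H at 0° is eclipsed with CH2Cl at 0° (1.6); Cl at 120° is eclipsed with iPr at 120° (3.5); CH2Cl at 240° is eclipsed with F at 240° (2.0). Total 7.1 kcal/mol.
F at 300° is staggered. Cl at 120° is gauche with CH2Cl at 60° (0.9); Cl at 120° is gauche with iPr at 180° (0.9); CH2Cl at 240° is gauche with F at 300° (0.6); CH2Cl at 240° is gauche with iPr at 180° (1.6). Total 4.0 kcal/mol.
Max at 0° (7.2 kcal/mol), min at 180° (3.3 kcal/mol); barrier = 3.9 kcal/mol.

3.9 kcal/mol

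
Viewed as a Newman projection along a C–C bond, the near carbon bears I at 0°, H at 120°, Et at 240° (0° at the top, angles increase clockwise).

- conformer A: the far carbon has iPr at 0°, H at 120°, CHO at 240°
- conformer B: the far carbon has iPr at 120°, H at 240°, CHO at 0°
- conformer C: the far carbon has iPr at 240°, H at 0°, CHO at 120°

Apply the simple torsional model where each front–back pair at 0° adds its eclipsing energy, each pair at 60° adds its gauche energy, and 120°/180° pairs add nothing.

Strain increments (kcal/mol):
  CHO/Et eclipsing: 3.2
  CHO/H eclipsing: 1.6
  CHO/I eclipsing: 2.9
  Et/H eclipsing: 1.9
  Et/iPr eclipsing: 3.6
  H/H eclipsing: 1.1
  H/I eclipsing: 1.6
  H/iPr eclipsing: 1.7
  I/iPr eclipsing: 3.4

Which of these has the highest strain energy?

A

A (eclipsed): I–iPr eclipsed, H–H eclipsed, Et–CHO eclipsed; 3.4 + 1.1 + 3.2 = 7.7 kcal/mol.
B (eclipsed): I–CHO eclipsed, H–iPr eclipsed, Et–H eclipsed; 2.9 + 1.7 + 1.9 = 6.5 kcal/mol.
C (eclipsed): I–H eclipsed, H–CHO eclipsed, Et–iPr eclipsed; 1.6 + 1.6 + 3.6 = 6.8 kcal/mol.
A has the highest total (7.7 kcal/mol).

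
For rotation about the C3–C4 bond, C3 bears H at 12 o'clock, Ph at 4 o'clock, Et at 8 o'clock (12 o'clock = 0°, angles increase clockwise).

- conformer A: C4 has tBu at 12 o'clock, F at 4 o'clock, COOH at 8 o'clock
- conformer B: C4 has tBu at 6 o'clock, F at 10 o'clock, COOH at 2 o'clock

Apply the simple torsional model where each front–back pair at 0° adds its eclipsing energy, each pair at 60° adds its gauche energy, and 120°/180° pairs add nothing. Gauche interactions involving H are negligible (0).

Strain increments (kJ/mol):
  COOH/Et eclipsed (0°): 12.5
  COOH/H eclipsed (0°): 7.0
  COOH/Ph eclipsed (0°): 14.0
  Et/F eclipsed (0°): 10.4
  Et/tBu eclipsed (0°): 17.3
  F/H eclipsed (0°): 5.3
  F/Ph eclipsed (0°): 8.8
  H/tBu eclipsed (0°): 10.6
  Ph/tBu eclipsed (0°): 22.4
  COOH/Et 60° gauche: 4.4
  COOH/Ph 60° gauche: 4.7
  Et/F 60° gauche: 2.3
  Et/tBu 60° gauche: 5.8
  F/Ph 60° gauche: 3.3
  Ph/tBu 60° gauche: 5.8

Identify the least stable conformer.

A (eclipsed): H–tBu eclipsed, Ph–F eclipsed, Et–COOH eclipsed; 10.6 + 8.8 + 12.5 = 31.9 kJ/mol.
B (staggered): Ph–tBu gauche, Ph–COOH gauche, Et–tBu gauche, Et–F gauche; 5.8 + 4.7 + 5.8 + 2.3 = 18.6 kJ/mol.
A has the highest total (31.9 kJ/mol).

A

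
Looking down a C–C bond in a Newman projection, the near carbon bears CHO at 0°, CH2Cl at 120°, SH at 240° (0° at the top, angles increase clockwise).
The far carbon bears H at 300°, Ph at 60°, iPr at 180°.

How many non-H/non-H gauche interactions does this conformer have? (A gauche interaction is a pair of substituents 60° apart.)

4

Non-H gauche pairs: CHO(0°)/Ph(60°); CH2Cl(120°)/Ph(60°); CH2Cl(120°)/iPr(180°); SH(240°)/iPr(180°) — 4 interactions.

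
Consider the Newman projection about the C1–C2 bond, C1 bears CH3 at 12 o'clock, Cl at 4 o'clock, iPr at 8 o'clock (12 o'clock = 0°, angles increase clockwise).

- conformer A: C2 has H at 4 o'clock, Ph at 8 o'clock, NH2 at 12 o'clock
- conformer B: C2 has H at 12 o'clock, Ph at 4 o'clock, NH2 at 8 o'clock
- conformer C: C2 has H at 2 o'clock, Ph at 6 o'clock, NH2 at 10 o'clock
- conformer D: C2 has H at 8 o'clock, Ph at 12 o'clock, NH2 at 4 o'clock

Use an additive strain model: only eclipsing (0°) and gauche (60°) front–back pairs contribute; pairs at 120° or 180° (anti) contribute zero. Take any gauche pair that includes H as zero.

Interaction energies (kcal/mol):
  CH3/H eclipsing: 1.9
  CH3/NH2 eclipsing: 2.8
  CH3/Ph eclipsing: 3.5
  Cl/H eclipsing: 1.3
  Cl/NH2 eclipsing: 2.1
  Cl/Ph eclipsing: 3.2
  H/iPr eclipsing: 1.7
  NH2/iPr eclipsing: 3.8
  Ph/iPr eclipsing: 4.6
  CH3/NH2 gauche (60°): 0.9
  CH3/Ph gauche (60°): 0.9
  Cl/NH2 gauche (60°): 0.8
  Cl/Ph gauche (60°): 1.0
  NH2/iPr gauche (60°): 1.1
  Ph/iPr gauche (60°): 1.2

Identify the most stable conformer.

A (eclipsed): CH3–NH2 eclipsed, Cl–H eclipsed, iPr–Ph eclipsed; 2.8 + 1.3 + 4.6 = 8.7 kcal/mol.
B (eclipsed): CH3–H eclipsed, Cl–Ph eclipsed, iPr–NH2 eclipsed; 1.9 + 3.2 + 3.8 = 8.9 kcal/mol.
C (staggered): CH3–NH2 gauche, Cl–Ph gauche, iPr–Ph gauche, iPr–NH2 gauche; 0.9 + 1.0 + 1.2 + 1.1 = 4.2 kcal/mol.
D (eclipsed): CH3–Ph eclipsed, Cl–NH2 eclipsed, iPr–H eclipsed; 3.5 + 2.1 + 1.7 = 7.3 kcal/mol.
C has the lowest total (4.2 kcal/mol).

C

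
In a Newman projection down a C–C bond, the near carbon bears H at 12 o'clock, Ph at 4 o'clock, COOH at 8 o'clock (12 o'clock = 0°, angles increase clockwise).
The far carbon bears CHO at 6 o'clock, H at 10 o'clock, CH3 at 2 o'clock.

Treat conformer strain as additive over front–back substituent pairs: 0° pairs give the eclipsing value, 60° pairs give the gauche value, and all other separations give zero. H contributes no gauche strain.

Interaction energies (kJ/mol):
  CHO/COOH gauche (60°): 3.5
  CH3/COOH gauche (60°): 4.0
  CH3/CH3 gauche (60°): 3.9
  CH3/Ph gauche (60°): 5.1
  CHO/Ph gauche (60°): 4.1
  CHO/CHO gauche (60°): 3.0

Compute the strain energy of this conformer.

12.7 kJ/mol

This conformer (staggered): Ph(120°)/CHO(180°) gauche 4.1; Ph(120°)/CH3(60°) gauche 5.1; COOH(240°)/CHO(180°) gauche 3.5 → 12.7 kJ/mol.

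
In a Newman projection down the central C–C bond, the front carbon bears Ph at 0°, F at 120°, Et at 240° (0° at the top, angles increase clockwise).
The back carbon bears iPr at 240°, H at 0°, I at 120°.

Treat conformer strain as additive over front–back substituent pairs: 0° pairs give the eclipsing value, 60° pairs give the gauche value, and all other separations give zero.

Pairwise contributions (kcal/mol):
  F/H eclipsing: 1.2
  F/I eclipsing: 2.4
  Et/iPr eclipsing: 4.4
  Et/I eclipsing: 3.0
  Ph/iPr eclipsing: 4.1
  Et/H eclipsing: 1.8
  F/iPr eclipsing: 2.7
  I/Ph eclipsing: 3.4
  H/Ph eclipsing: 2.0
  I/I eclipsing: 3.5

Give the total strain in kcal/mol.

This conformer (eclipsed): Ph(0°)/H(0°) eclipsed 2.0; F(120°)/I(120°) eclipsed 2.4; Et(240°)/iPr(240°) eclipsed 4.4 → 8.8 kcal/mol.

8.8 kcal/mol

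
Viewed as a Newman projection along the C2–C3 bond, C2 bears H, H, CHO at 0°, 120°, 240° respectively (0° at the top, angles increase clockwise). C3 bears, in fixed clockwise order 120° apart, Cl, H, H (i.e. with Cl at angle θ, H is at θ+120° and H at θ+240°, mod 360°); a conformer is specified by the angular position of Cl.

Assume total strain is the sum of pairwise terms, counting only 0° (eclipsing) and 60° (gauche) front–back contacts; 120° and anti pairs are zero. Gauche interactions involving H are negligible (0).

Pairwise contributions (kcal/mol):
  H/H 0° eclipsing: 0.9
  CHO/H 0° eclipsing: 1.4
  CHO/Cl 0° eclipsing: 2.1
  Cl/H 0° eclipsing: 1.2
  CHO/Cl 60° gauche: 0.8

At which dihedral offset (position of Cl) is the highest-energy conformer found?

Cl at 0° (eclipsed): H(0°)/Cl(0°) eclipsed 1.2; H(120°)/H(120°) eclipsed 0.9; CHO(240°)/H(240°) eclipsed 1.4 → 3.5 kcal/mol.
Cl at 60° (staggered): no non-H gauche contacts → 0.0 kcal/mol.
Cl at 120° (eclipsed): H(0°)/H(0°) eclipsed 0.9; H(120°)/Cl(120°) eclipsed 1.2; CHO(240°)/H(240°) eclipsed 1.4 → 3.5 kcal/mol.
Cl at 180° (staggered): CHO(240°)/Cl(180°) gauche 0.8 → 0.8 kcal/mol.
Cl at 240° (eclipsed): H(0°)/H(0°) eclipsed 0.9; H(120°)/H(120°) eclipsed 0.9; CHO(240°)/Cl(240°) eclipsed 2.1 → 3.9 kcal/mol.
Cl at 300° (staggered): CHO(240°)/Cl(300°) gauche 0.8 → 0.8 kcal/mol.
The maximum (3.9 kcal/mol) occurs with Cl at 240°.

240°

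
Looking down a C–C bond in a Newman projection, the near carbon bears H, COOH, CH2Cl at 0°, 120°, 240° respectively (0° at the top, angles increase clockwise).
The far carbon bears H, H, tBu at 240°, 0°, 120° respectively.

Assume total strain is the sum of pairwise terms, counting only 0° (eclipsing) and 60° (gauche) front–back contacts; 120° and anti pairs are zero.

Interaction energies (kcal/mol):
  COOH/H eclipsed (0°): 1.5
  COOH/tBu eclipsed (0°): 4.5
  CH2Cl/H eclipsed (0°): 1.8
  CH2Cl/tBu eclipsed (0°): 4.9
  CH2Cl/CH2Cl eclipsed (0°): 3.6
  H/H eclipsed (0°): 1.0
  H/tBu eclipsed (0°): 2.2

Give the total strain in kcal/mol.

This conformer (eclipsed): H–H eclipsed, COOH–tBu eclipsed, CH2Cl–H eclipsed; 1.0 + 4.5 + 1.8 = 7.3 kcal/mol.

7.3 kcal/mol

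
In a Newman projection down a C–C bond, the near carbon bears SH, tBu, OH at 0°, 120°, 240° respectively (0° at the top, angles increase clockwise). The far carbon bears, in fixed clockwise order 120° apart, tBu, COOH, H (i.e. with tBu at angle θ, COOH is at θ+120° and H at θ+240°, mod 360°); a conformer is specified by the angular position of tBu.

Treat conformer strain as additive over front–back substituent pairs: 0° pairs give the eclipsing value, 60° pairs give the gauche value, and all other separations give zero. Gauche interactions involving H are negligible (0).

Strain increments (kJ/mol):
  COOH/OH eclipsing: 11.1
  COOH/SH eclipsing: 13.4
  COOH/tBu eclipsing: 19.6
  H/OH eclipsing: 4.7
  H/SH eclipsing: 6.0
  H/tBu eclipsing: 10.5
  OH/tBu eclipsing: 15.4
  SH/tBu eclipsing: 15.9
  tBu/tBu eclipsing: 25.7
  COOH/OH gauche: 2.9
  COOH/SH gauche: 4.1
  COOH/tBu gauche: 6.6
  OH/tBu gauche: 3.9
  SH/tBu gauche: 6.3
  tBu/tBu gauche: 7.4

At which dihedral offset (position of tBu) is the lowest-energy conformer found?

tBu at 0° (eclipsed): SH(0°)/tBu(0°) eclipsed 15.9; tBu(120°)/COOH(120°) eclipsed 19.6; OH(240°)/H(240°) eclipsed 4.7 → 40.2 kJ/mol.
tBu at 60° (staggered): SH(0°)/tBu(60°) gauche 6.3; tBu(120°)/tBu(60°) gauche 7.4; tBu(120°)/COOH(180°) gauche 6.6; OH(240°)/COOH(180°) gauche 2.9 → 23.2 kJ/mol.
tBu at 120° (eclipsed): SH(0°)/H(0°) eclipsed 6.0; tBu(120°)/tBu(120°) eclipsed 25.7; OH(240°)/COOH(240°) eclipsed 11.1 → 42.8 kJ/mol.
tBu at 180° (staggered): SH(0°)/COOH(300°) gauche 4.1; tBu(120°)/tBu(180°) gauche 7.4; OH(240°)/tBu(180°) gauche 3.9; OH(240°)/COOH(300°) gauche 2.9 → 18.3 kJ/mol.
tBu at 240° (eclipsed): SH(0°)/COOH(0°) eclipsed 13.4; tBu(120°)/H(120°) eclipsed 10.5; OH(240°)/tBu(240°) eclipsed 15.4 → 39.3 kJ/mol.
tBu at 300° (staggered): SH(0°)/tBu(300°) gauche 6.3; SH(0°)/COOH(60°) gauche 4.1; tBu(120°)/COOH(60°) gauche 6.6; OH(240°)/tBu(300°) gauche 3.9 → 20.9 kJ/mol.
The minimum (18.3 kJ/mol) occurs with tBu at 180°.

180°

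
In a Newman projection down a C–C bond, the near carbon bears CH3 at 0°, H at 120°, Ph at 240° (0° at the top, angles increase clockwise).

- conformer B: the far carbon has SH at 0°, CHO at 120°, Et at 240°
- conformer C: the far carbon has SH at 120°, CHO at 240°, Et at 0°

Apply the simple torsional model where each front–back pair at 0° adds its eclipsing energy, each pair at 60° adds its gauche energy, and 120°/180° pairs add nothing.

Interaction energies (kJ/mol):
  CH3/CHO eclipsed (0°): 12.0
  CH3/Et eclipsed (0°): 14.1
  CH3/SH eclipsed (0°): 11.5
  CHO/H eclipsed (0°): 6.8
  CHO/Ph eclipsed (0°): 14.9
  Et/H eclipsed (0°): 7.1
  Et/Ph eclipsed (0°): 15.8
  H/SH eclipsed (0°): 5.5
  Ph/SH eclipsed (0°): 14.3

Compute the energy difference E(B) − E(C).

-0.4 kJ/mol

B (eclipsed): CH3–SH eclipsed, H–CHO eclipsed, Ph–Et eclipsed; 11.5 + 6.8 + 15.8 = 34.1 kJ/mol.
C (eclipsed): CH3–Et eclipsed, H–SH eclipsed, Ph–CHO eclipsed; 14.1 + 5.5 + 14.9 = 34.5 kJ/mol.
E(B) − E(C) = 34.1 − 34.5 = -0.4 kJ/mol.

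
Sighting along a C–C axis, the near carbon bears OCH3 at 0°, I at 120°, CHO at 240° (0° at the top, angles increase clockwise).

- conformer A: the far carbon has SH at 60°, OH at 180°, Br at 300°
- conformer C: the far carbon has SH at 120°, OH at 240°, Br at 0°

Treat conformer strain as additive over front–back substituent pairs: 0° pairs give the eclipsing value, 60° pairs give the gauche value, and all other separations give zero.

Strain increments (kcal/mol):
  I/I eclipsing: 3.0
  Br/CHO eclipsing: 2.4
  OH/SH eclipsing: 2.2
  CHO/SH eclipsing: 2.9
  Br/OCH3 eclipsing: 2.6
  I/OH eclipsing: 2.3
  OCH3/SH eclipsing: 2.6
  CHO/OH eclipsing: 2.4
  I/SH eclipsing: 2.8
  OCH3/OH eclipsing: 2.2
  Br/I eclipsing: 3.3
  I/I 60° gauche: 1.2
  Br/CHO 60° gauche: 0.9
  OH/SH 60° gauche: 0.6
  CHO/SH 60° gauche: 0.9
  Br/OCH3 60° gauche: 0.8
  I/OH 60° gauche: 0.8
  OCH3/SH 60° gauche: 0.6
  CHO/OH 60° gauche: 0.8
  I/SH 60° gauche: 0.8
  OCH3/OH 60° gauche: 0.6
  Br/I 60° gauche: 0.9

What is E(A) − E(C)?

A is staggered. OCH3 at 0° is gauche with SH at 60° (0.6); OCH3 at 0° is gauche with Br at 300° (0.8); I at 120° is gauche with SH at 60° (0.8); I at 120° is gauche with OH at 180° (0.8); CHO at 240° is gauche with OH at 180° (0.8); CHO at 240° is gauche with Br at 300° (0.9). Total 4.7 kcal/mol.
C is eclipsed. OCH3 at 0° is eclipsed with Br at 0° (2.6); I at 120° is eclipsed with SH at 120° (2.8); CHO at 240° is eclipsed with OH at 240° (2.4). Total 7.8 kcal/mol.
E(A) − E(C) = 4.7 − 7.8 = -3.1 kcal/mol.

-3.1 kcal/mol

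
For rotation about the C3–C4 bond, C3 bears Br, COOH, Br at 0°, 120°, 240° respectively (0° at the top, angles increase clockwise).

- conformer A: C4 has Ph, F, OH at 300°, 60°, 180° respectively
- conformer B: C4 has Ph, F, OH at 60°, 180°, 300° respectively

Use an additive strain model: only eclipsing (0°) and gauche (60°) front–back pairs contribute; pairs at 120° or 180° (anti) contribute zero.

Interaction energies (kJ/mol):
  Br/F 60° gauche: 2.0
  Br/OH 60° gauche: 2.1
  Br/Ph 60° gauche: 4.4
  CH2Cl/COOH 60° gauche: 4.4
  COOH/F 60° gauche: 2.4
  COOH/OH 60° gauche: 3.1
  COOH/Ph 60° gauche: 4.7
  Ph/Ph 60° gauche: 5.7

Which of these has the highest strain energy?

A (staggered): Br–Ph gauche, Br–F gauche, COOH–F gauche, COOH–OH gauche, Br–Ph gauche, Br–OH gauche; 4.4 + 2.0 + 2.4 + 3.1 + 4.4 + 2.1 = 18.4 kJ/mol.
B (staggered): Br–Ph gauche, Br–OH gauche, COOH–Ph gauche, COOH–F gauche, Br–F gauche, Br–OH gauche; 4.4 + 2.1 + 4.7 + 2.4 + 2.0 + 2.1 = 17.7 kJ/mol.
A has the highest total (18.4 kJ/mol).

A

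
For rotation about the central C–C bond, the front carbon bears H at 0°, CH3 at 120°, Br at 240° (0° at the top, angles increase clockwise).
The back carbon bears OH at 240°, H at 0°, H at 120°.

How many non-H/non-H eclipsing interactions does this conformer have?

Non-H eclipsing pairs: Br(240°)/OH(240°) — 1 interaction.

1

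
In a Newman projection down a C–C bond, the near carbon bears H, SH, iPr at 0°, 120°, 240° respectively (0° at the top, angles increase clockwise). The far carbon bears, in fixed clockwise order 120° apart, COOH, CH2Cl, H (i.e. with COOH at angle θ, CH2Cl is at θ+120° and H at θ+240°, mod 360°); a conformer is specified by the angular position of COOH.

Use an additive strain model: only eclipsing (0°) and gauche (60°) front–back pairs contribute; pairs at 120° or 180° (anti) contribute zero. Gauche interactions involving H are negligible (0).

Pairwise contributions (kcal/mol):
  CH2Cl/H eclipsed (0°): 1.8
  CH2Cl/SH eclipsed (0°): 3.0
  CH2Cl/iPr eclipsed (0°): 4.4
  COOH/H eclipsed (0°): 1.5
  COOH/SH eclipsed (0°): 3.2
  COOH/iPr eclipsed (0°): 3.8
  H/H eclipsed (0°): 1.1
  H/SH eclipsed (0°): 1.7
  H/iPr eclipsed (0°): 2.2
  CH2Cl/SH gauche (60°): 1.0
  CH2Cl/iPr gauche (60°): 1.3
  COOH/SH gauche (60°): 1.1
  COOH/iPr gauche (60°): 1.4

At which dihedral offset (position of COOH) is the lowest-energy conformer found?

300°

COOH at 0° (eclipsed): H(0°)/COOH(0°) eclipsed 1.5; SH(120°)/CH2Cl(120°) eclipsed 3.0; iPr(240°)/H(240°) eclipsed 2.2 → 6.7 kcal/mol.
COOH at 60° (staggered): SH(120°)/COOH(60°) gauche 1.1; SH(120°)/CH2Cl(180°) gauche 1.0; iPr(240°)/CH2Cl(180°) gauche 1.3 → 3.4 kcal/mol.
COOH at 120° (eclipsed): H(0°)/H(0°) eclipsed 1.1; SH(120°)/COOH(120°) eclipsed 3.2; iPr(240°)/CH2Cl(240°) eclipsed 4.4 → 8.7 kcal/mol.
COOH at 180° (staggered): SH(120°)/COOH(180°) gauche 1.1; iPr(240°)/COOH(180°) gauche 1.4; iPr(240°)/CH2Cl(300°) gauche 1.3 → 3.8 kcal/mol.
COOH at 240° (eclipsed): H(0°)/CH2Cl(0°) eclipsed 1.8; SH(120°)/H(120°) eclipsed 1.7; iPr(240°)/COOH(240°) eclipsed 3.8 → 7.3 kcal/mol.
COOH at 300° (staggered): SH(120°)/CH2Cl(60°) gauche 1.0; iPr(240°)/COOH(300°) gauche 1.4 → 2.4 kcal/mol.
The minimum (2.4 kcal/mol) occurs with COOH at 300°.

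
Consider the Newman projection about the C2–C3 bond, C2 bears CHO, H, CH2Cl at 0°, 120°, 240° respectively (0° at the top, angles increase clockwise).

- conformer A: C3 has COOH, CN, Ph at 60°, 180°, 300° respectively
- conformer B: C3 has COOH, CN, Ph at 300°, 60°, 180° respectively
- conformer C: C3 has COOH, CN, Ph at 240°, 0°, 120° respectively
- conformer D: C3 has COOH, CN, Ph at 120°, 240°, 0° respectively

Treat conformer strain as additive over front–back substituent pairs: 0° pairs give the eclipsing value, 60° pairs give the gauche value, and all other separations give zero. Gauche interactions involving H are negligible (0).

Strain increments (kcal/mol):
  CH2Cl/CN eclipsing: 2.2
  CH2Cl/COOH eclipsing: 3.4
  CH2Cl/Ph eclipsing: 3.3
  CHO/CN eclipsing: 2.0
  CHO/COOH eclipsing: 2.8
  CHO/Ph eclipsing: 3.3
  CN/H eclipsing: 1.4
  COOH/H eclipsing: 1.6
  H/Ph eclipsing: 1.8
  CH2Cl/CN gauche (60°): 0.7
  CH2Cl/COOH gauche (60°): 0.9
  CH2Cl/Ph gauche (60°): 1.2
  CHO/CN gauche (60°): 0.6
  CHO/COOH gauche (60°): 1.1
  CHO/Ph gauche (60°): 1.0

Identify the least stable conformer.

C

A is staggered. CHO at 0° is gauche with COOH at 60° (1.1); CHO at 0° is gauche with Ph at 300° (1.0); CH2Cl at 240° is gauche with CN at 180° (0.7); CH2Cl at 240° is gauche with Ph at 300° (1.2). Total 4.0 kcal/mol.
B is staggered. CHO at 0° is gauche with COOH at 300° (1.1); CHO at 0° is gauche with CN at 60° (0.6); CH2Cl at 240° is gauche with COOH at 300° (0.9); CH2Cl at 240° is gauche with Ph at 180° (1.2). Total 3.8 kcal/mol.
C is eclipsed. CHO at 0° is eclipsed with CN at 0° (2.0); H at 120° is eclipsed with Ph at 120° (1.8); CH2Cl at 240° is eclipsed with COOH at 240° (3.4). Total 7.2 kcal/mol.
D is eclipsed. CHO at 0° is eclipsed with Ph at 0° (3.3); H at 120° is eclipsed with COOH at 120° (1.6); CH2Cl at 240° is eclipsed with CN at 240° (2.2). Total 7.1 kcal/mol.
C has the highest total (7.2 kcal/mol).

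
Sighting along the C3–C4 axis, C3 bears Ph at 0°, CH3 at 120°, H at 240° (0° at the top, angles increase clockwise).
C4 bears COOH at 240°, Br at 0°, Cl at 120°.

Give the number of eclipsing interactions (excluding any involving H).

2

Non-H eclipsing pairs: Ph(0°)/Br(0°); CH3(120°)/Cl(120°) — 2 interactions.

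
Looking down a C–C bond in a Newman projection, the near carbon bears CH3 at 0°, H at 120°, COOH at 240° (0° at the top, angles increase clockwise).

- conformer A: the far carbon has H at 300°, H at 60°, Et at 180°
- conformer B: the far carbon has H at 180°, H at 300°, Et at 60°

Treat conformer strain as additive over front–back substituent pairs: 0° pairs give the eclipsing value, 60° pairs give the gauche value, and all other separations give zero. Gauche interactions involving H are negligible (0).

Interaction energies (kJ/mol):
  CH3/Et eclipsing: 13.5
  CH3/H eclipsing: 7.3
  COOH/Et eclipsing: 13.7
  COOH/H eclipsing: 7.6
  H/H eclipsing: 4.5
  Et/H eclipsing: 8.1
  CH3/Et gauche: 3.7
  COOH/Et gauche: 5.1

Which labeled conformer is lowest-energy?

A (staggered): COOH–Et gauche; 5.1 = 5.1 kJ/mol.
B (staggered): CH3–Et gauche; 3.7 = 3.7 kJ/mol.
B has the lowest total (3.7 kJ/mol).

B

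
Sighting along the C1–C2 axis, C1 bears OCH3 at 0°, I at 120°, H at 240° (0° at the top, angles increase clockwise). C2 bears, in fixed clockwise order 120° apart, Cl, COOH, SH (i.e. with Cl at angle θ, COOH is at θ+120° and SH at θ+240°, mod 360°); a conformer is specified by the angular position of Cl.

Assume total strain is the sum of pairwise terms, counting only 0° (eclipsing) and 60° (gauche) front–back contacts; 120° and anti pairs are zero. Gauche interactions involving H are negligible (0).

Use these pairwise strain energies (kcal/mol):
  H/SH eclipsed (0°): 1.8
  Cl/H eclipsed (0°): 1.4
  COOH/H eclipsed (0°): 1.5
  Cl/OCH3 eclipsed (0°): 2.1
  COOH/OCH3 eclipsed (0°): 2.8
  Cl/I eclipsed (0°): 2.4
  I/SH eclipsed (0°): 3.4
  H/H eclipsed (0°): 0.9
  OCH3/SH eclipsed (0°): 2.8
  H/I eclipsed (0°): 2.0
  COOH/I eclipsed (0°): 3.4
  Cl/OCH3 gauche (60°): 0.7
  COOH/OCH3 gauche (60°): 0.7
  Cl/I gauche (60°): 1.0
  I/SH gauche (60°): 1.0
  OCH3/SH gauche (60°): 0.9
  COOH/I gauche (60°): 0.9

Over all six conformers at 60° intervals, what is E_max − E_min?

4.3 kcal/mol

Cl at 0° (eclipsed): OCH3(0°)/Cl(0°) eclipsed 2.1; I(120°)/COOH(120°) eclipsed 3.4; H(240°)/SH(240°) eclipsed 1.8 → 7.3 kcal/mol.
Cl at 60° (staggered): OCH3(0°)/Cl(60°) gauche 0.7; OCH3(0°)/SH(300°) gauche 0.9; I(120°)/Cl(60°) gauche 1.0; I(120°)/COOH(180°) gauche 0.9 → 3.5 kcal/mol.
Cl at 120° (eclipsed): OCH3(0°)/SH(0°) eclipsed 2.8; I(120°)/Cl(120°) eclipsed 2.4; H(240°)/COOH(240°) eclipsed 1.5 → 6.7 kcal/mol.
Cl at 180° (staggered): OCH3(0°)/COOH(300°) gauche 0.7; OCH3(0°)/SH(60°) gauche 0.9; I(120°)/Cl(180°) gauche 1.0; I(120°)/SH(60°) gauche 1.0 → 3.6 kcal/mol.
Cl at 240° (eclipsed): OCH3(0°)/COOH(0°) eclipsed 2.8; I(120°)/SH(120°) eclipsed 3.4; H(240°)/Cl(240°) eclipsed 1.4 → 7.6 kcal/mol.
Cl at 300° (staggered): OCH3(0°)/Cl(300°) gauche 0.7; OCH3(0°)/COOH(60°) gauche 0.7; I(120°)/COOH(60°) gauche 0.9; I(120°)/SH(180°) gauche 1.0 → 3.3 kcal/mol.
Max at 240° (7.6 kcal/mol), min at 300° (3.3 kcal/mol); barrier = 4.3 kcal/mol.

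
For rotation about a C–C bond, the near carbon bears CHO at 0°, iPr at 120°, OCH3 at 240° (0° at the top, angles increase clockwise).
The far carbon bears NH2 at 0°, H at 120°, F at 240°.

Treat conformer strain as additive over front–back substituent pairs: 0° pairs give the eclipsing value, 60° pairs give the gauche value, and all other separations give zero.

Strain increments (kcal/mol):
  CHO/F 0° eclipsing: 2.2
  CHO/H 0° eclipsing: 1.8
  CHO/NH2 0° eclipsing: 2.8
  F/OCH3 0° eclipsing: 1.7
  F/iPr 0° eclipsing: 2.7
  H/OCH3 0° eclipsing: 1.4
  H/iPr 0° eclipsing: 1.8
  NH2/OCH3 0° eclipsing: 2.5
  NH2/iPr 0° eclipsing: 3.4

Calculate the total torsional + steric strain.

This conformer is eclipsed. CHO at 0° is eclipsed with NH2 at 0° (2.8); iPr at 120° is eclipsed with H at 120° (1.8); OCH3 at 240° is eclipsed with F at 240° (1.7). Total 6.3 kcal/mol.

6.3 kcal/mol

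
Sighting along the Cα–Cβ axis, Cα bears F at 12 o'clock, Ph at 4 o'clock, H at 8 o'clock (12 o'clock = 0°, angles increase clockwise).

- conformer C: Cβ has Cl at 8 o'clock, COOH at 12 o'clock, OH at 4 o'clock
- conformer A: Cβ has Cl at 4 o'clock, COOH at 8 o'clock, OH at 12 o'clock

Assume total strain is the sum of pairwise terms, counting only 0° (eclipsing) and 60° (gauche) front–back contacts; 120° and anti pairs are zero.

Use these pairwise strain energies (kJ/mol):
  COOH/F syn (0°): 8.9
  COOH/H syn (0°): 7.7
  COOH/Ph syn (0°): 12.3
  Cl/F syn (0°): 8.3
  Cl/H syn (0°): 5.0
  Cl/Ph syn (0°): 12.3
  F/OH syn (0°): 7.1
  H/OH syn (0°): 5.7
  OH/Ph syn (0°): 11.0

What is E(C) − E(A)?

C (eclipsed): F–COOH eclipsed, Ph–OH eclipsed, H–Cl eclipsed; 8.9 + 11.0 + 5.0 = 24.9 kJ/mol.
A (eclipsed): F–OH eclipsed, Ph–Cl eclipsed, H–COOH eclipsed; 7.1 + 12.3 + 7.7 = 27.1 kJ/mol.
E(C) − E(A) = 24.9 − 27.1 = -2.2 kJ/mol.

-2.2 kJ/mol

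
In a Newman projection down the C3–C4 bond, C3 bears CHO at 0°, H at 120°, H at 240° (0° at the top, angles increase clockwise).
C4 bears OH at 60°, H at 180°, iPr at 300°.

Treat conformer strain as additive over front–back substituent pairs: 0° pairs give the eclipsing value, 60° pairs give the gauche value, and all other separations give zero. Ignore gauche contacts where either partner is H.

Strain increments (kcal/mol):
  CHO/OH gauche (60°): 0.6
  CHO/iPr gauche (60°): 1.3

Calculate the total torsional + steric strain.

1.9 kcal/mol

This conformer (staggered): CHO(0°)/OH(60°) gauche 0.6; CHO(0°)/iPr(300°) gauche 1.3 → 1.9 kcal/mol.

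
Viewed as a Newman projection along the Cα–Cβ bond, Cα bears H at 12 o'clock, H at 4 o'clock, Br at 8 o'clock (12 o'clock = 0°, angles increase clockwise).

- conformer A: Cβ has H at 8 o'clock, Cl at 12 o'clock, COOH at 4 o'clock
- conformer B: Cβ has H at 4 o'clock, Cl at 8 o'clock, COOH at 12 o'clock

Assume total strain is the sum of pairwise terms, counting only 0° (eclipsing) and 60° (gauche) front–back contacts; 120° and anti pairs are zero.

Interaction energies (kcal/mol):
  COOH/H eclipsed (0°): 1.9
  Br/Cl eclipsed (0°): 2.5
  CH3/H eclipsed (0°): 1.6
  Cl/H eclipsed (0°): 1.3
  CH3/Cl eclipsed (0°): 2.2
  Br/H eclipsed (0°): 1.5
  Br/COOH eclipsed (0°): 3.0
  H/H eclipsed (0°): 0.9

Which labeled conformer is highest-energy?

B

A is eclipsed. H at 0° is eclipsed with Cl at 0° (1.3); H at 120° is eclipsed with COOH at 120° (1.9); Br at 240° is eclipsed with H at 240° (1.5). Total 4.7 kcal/mol.
B is eclipsed. H at 0° is eclipsed with COOH at 0° (1.9); H at 120° is eclipsed with H at 120° (0.9); Br at 240° is eclipsed with Cl at 240° (2.5). Total 5.3 kcal/mol.
B has the highest total (5.3 kcal/mol).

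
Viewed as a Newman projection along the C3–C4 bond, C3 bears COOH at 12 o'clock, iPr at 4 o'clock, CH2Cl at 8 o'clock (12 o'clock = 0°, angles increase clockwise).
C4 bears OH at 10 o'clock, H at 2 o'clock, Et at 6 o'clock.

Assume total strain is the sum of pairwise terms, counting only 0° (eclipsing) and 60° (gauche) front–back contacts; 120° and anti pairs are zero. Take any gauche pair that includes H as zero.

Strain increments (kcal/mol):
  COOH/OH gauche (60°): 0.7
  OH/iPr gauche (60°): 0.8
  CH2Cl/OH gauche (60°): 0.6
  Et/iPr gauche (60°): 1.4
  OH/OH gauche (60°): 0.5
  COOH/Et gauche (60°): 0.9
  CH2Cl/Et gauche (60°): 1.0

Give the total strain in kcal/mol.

3.7 kcal/mol

This conformer (staggered): COOH–OH gauche, iPr–Et gauche, CH2Cl–OH gauche, CH2Cl–Et gauche; 0.7 + 1.4 + 0.6 + 1.0 = 3.7 kcal/mol.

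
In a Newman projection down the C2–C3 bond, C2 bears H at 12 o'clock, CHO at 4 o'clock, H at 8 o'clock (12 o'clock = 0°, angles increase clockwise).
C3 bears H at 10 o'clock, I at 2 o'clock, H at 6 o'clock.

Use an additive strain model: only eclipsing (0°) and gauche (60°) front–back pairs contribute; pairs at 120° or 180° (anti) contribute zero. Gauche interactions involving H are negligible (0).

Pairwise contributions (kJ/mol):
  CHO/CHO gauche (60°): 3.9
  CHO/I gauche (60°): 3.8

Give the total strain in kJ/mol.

This conformer is staggered. CHO at 120° is gauche with I at 60° (3.8). Total 3.8 kJ/mol.

3.8 kJ/mol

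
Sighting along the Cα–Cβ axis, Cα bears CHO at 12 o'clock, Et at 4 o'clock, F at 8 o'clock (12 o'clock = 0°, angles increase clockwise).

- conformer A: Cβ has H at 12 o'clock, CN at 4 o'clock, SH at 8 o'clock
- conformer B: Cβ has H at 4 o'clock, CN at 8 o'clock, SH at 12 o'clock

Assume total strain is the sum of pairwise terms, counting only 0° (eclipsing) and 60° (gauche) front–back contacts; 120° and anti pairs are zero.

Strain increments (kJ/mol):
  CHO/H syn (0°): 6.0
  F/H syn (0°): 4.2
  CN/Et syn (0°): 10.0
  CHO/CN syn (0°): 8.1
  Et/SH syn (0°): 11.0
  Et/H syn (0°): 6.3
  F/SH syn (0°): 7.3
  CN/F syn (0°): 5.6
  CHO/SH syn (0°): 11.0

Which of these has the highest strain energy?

A

A (eclipsed): CHO(0°)/H(0°) eclipsed 6.0; Et(120°)/CN(120°) eclipsed 10.0; F(240°)/SH(240°) eclipsed 7.3 → 23.3 kJ/mol.
B (eclipsed): CHO(0°)/SH(0°) eclipsed 11.0; Et(120°)/H(120°) eclipsed 6.3; F(240°)/CN(240°) eclipsed 5.6 → 22.9 kJ/mol.
A has the highest total (23.3 kJ/mol).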